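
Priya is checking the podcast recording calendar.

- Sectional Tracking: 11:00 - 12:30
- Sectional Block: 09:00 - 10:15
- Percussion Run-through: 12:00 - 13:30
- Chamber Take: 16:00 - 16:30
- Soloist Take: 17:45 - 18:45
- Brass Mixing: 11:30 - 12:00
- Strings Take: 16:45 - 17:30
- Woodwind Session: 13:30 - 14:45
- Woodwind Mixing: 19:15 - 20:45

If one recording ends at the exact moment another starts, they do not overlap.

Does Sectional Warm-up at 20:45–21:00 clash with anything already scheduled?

No — it doesn't clash with anything

Sectional Block: ends 10:15 at or before Sectional Warm-up starts 20:45 → clear.
Sectional Tracking: ends 12:30 at or before Sectional Warm-up starts 20:45 → clear.
Brass Mixing: ends 12:00 at or before Sectional Warm-up starts 20:45 → clear.
Percussion Run-through: ends 13:30 at or before Sectional Warm-up starts 20:45 → clear.
Woodwind Session: ends 14:45 at or before Sectional Warm-up starts 20:45 → clear.
Chamber Take: ends 16:30 at or before Sectional Warm-up starts 20:45 → clear.
Strings Take: ends 17:30 at or before Sectional Warm-up starts 20:45 → clear.
Soloist Take: ends 18:45 at or before Sectional Warm-up starts 20:45 → clear.
Woodwind Mixing: ends 20:45 at or before Sectional Warm-up starts 20:45 → clear.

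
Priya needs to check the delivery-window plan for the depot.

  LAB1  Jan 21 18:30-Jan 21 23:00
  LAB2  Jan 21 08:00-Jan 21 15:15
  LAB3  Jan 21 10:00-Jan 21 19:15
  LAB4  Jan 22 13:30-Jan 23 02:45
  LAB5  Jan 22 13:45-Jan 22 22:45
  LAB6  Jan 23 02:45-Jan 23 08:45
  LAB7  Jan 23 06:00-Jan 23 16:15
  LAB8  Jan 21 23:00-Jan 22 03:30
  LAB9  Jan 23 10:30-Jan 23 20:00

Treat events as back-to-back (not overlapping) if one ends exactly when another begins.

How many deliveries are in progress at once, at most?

Walk through starts and ends in time order (an end at T is processed before a start at T):
Jan 21 08:00 start LAB2 → 1
Jan 21 10:00 start LAB3 → 2
Jan 21 15:15 end LAB2 → 1
Jan 21 18:30 start LAB1 → 2
Jan 21 19:15 end LAB3 → 1
Jan 21 23:00 end LAB1 → 0
Jan 21 23:00 start LAB8 → 1
Jan 22 03:30 end LAB8 → 0
Jan 22 13:30 start LAB4 → 1
Jan 22 13:45 start LAB5 → 2
Jan 22 22:45 end LAB5 → 1
Jan 23 02:45 end LAB4 → 0
Jan 23 02:45 start LAB6 → 1
Jan 23 06:00 start LAB7 → 2
Jan 23 08:45 end LAB6 → 1
Jan 23 10:30 start LAB9 → 2
Jan 23 16:15 end LAB7 → 1
Jan 23 20:00 end LAB9 → 0
Peak is 2, at Jan 21 10:00 (LAB2, LAB3).

2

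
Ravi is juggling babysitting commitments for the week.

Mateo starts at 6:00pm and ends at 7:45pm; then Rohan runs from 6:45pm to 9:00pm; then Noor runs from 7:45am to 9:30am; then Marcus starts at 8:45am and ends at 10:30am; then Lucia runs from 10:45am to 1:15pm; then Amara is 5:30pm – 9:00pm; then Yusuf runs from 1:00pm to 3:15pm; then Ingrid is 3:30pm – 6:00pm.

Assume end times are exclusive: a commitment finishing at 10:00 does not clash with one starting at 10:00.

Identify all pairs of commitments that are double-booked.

Amara & Ingrid, Amara & Mateo, Amara & Rohan, Lucia & Yusuf, Marcus & Noor, Mateo & Rohan

Two intervals overlap when each starts before the other ends.
Sorted by start: Noor, Marcus, Lucia, Yusuf, Ingrid, Amara, Mateo, Rohan.
Marcus starts before Noor ends → Noor and Marcus overlap.
Lucia starts after Noor ends; Noor is clear from here.
Lucia starts after Marcus ends; Marcus is clear from here.
Yusuf starts before Lucia ends → Lucia and Yusuf overlap.
Ingrid starts after Lucia ends; Lucia is clear from here.
Ingrid starts after Yusuf ends; Yusuf is clear from here.
Amara starts before Ingrid ends → Ingrid and Amara overlap.
Mateo starts exactly when Ingrid ends (back-to-back, no overlap); Ingrid is clear from here.
Mateo starts before Amara ends → Amara and Mateo overlap.
Rohan starts before Amara ends → Amara and Rohan overlap.
Rohan starts before Mateo ends → Mateo and Rohan overlap.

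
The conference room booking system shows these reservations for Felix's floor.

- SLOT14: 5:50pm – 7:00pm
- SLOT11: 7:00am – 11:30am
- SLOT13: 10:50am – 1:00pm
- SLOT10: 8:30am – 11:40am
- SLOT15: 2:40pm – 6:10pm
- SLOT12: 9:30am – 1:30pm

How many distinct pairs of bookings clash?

7

Sorted by start: SLOT11, SLOT10, SLOT12, SLOT13, SLOT15, SLOT14.
SLOT10 starts before SLOT11 ends → SLOT11 and SLOT10 overlap.
SLOT12 starts before SLOT11 ends → SLOT11 and SLOT12 overlap.
SLOT13 starts before SLOT11 ends → SLOT11 and SLOT13 overlap.
SLOT15 starts after SLOT11 ends — done with SLOT11.
SLOT12 starts before SLOT10 ends → SLOT10 and SLOT12 overlap.
SLOT13 starts before SLOT10 ends → SLOT10 and SLOT13 overlap.
SLOT15 starts after SLOT10 ends — done with SLOT10.
SLOT13 starts before SLOT12 ends → SLOT12 and SLOT13 overlap.
SLOT15 starts after SLOT12 ends — done with SLOT12.
SLOT15 starts after SLOT13 ends — done with SLOT13.
SLOT14 starts before SLOT15 ends → SLOT15 and SLOT14 overlap.
Overlapping pairs: SLOT10 & SLOT11, SLOT10 & SLOT12, SLOT10 & SLOT13, SLOT11 & SLOT12, SLOT11 & SLOT13, SLOT12 & SLOT13, SLOT14 & SLOT15 — 7 in total.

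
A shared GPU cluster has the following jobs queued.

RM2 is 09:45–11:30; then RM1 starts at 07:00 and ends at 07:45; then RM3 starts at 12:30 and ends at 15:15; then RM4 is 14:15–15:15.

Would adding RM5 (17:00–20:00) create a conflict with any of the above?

RM1: ends 07:45 at or before RM5 starts 17:00 → clear.
RM2: ends 11:30 at or before RM5 starts 17:00 → clear.
RM3: ends 15:15 at or before RM5 starts 17:00 → clear.
RM4: ends 15:15 at or before RM5 starts 17:00 → clear.

No — it doesn't clash with anything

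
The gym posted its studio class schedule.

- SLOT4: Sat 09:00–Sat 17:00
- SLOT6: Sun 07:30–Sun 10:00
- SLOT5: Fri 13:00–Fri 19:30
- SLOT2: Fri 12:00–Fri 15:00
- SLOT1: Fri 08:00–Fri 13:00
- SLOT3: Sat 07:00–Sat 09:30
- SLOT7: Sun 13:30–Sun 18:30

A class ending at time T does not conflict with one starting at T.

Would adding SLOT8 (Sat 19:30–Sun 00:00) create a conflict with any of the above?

SLOT1: ends Fri 13:00 at or before SLOT8 starts Sat 19:30 → clear.
SLOT2: ends Fri 15:00 at or before SLOT8 starts Sat 19:30 → clear.
SLOT5: ends Fri 19:30 at or before SLOT8 starts Sat 19:30 → clear.
SLOT3: ends Sat 09:30 at or before SLOT8 starts Sat 19:30 → clear.
SLOT4: ends Sat 17:00 at or before SLOT8 starts Sat 19:30 → clear.
SLOT6: starts Sun 07:30 at or after SLOT8 ends Sun 00:00 → clear.
SLOT7: starts Sun 13:30 at or after SLOT8 ends Sun 00:00 → clear.

No — it doesn't clash with anything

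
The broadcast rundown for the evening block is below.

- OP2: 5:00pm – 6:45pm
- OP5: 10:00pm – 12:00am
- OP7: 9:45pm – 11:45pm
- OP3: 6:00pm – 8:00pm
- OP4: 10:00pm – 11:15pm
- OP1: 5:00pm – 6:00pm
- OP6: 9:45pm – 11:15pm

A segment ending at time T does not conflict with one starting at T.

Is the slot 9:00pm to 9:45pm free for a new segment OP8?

Yes — the slot is free

OP1: ends 6:00pm at or before OP8 starts 9:00pm → clear.
OP2: ends 6:45pm at or before OP8 starts 9:00pm → clear.
OP3: ends 8:00pm at or before OP8 starts 9:00pm → clear.
OP6: starts 9:45pm at or after OP8 ends 9:45pm → clear.
OP7: starts 9:45pm at or after OP8 ends 9:45pm → clear.
OP4: starts 10:00pm at or after OP8 ends 9:45pm → clear.
OP5: starts 10:00pm at or after OP8 ends 9:45pm → clear.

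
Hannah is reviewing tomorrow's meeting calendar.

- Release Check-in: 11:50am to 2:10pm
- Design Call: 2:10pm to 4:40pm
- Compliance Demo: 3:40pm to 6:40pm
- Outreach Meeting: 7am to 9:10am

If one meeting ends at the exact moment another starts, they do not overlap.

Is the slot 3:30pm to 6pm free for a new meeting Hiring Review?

No — it overlaps Compliance Demo, Design Call

Outreach Meeting: ends 9:10am at or before Hiring Review starts 3:30pm → clear.
Release Check-in: ends 2:10pm at or before Hiring Review starts 3:30pm → clear.
Design Call: starts 2:10pm before Hiring Review ends 6pm, and ends 4:40pm after Hiring Review starts 3:30pm → overlap.
Compliance Demo: starts 3:40pm before Hiring Review ends 6pm, and ends 6:40pm after Hiring Review starts 3:30pm → overlap.
Hiring Review overlaps Design Call, Compliance Demo.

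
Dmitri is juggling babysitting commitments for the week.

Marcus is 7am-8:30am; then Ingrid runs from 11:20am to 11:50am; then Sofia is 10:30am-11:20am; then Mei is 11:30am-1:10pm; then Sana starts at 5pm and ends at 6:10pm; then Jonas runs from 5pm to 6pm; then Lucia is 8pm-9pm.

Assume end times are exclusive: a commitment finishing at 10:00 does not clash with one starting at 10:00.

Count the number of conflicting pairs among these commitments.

Sorted by start: Marcus, Sofia, Ingrid, Mei, Sana, Jonas, Lucia.
Sofia starts after Marcus ends, so nothing later overlaps Marcus either.
Ingrid starts exactly when Sofia ends (back-to-back, no overlap), so nothing later overlaps Sofia either.
Mei starts before Ingrid ends → Ingrid and Mei overlap.
Sana starts after Ingrid ends, so nothing later overlaps Ingrid either.
Sana starts after Mei ends, so nothing later overlaps Mei either.
Jonas starts before Sana ends → Sana and Jonas overlap.
Lucia starts after Sana ends.
Lucia starts after Jonas ends.
Overlapping pairs: Ingrid & Mei, Jonas & Sana — 2 in total.

2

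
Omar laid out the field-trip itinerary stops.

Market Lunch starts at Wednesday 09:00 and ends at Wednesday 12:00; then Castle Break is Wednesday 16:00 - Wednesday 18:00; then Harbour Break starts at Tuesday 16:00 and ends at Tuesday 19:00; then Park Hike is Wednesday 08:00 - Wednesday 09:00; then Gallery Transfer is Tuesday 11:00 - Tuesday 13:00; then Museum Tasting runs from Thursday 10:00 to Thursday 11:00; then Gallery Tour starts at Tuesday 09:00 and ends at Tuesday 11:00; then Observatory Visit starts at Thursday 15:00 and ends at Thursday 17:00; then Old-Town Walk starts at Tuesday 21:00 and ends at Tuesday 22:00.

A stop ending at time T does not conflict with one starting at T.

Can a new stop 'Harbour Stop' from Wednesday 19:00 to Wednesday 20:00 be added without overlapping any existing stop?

Gallery Tour: ends Tuesday 11:00 at or before Harbour Stop starts Wednesday 19:00 → clear.
Gallery Transfer: ends Tuesday 13:00 at or before Harbour Stop starts Wednesday 19:00 → clear.
Harbour Break: ends Tuesday 19:00 at or before Harbour Stop starts Wednesday 19:00 → clear.
Old-Town Walk: ends Tuesday 22:00 at or before Harbour Stop starts Wednesday 19:00 → clear.
Park Hike: ends Wednesday 09:00 at or before Harbour Stop starts Wednesday 19:00 → clear.
Market Lunch: ends Wednesday 12:00 at or before Harbour Stop starts Wednesday 19:00 → clear.
Castle Break: ends Wednesday 18:00 at or before Harbour Stop starts Wednesday 19:00 → clear.
Museum Tasting: starts Thursday 10:00 at or after Harbour Stop ends Wednesday 20:00 → clear.
Observatory Visit: starts Thursday 15:00 at or after Harbour Stop ends Wednesday 20:00 → clear.

Yes — the slot is free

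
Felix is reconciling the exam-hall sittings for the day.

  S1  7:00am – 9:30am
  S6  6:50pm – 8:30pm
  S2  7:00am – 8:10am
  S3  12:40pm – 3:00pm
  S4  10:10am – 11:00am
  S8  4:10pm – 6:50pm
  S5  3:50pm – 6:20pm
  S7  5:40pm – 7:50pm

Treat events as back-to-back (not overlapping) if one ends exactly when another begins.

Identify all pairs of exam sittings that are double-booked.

S1 & S2, S5 & S7, S5 & S8, S6 & S7, S7 & S8

Sorted by start: S1, S2, S4, S3, S5, S8, S7, S6.
S2 starts before S1 ends → S1 and S2 overlap.
S4 starts after S1 ends, so nothing later overlaps S1 either.
S4 starts after S2 ends, so nothing later overlaps S2 either.
S3 starts after S4 ends, so nothing later overlaps S4 either.
S5 starts after S3 ends, so nothing later overlaps S3 either.
S8 starts before S5 ends → S5 and S8 overlap.
S7 starts before S5 ends → S5 and S7 overlap.
S6 starts after S5 ends.
S7 starts before S8 ends → S8 and S7 overlap.
S6 starts exactly when S8 ends (back-to-back, no overlap).
S6 starts before S7 ends → S7 and S6 overlap.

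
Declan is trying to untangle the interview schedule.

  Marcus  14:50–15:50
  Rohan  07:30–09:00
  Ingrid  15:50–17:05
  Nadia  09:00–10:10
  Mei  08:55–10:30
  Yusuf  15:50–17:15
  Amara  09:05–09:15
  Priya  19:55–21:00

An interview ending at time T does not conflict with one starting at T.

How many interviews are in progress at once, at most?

Sweep the timeline, counting +1 at each start and −1 at each end (ends before starts at a tie):
07:30 start Rohan → 1
08:55 start Mei → 2
09:00 end Rohan → 1
09:00 start Nadia → 2
09:05 start Amara → 3
09:15 end Amara → 2
10:10 end Nadia → 1
10:30 end Mei → 0
14:50 start Marcus → 1
15:50 end Marcus → 0
15:50 start Ingrid → 1
15:50 start Yusuf → 2
17:05 end Ingrid → 1
17:15 end Yusuf → 0
19:55 start Priya → 1
21:00 end Priya → 0
Peak is 3, at 09:05 (Amara, Mei, Nadia).

3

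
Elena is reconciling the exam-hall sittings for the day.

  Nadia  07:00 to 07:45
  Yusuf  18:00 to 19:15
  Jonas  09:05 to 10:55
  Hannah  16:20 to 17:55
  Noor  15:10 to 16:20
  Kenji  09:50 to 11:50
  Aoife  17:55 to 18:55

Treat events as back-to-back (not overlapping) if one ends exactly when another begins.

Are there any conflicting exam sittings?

Two intervals overlap when each starts before the other ends.
Sorted by start: Nadia, Jonas, Kenji, Noor, Hannah, Aoife, Yusuf.
Jonas starts after Nadia ends; Nadia is clear from here.
Kenji starts before Jonas ends → Jonas and Kenji overlap.
That's a conflict, so the schedule is not conflict-free.

Yes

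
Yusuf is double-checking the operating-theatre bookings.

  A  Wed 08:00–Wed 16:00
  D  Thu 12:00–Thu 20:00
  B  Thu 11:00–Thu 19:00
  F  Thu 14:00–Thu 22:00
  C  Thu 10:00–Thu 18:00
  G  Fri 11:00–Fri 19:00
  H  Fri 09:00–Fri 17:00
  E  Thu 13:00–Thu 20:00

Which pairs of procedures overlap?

Sorted by start: A, C, B, D, E, F, H, G.
C starts after A ends, so nothing later overlaps A either.
B starts before C ends → C and B overlap.
D starts before C ends → C and D overlap.
E starts before C ends → C and E overlap.
F starts before C ends → C and F overlap.
H starts after C ends, so nothing later overlaps C either.
D starts before B ends → B and D overlap.
E starts before B ends → B and E overlap.
F starts before B ends → B and F overlap.
H starts after B ends, so nothing later overlaps B either.
E starts before D ends → D and E overlap.
F starts before D ends → D and F overlap.
H starts after D ends, so nothing later overlaps D either.
F starts before E ends → E and F overlap.
H starts after E ends, so nothing later overlaps E either.
H starts after F ends, so nothing later overlaps F either.
G starts before H ends → H and G overlap.

B & C, B & D, B & E, B & F, C & D, C & E, C & F, D & E, D & F, E & F, G & H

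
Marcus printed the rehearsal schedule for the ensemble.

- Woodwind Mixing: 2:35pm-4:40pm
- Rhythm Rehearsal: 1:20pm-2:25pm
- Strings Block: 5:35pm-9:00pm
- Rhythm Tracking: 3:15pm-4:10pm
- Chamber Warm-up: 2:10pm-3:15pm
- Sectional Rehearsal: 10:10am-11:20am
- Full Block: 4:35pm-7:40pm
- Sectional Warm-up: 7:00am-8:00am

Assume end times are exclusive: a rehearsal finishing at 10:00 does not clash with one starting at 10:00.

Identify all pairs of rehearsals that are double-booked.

Two intervals overlap when each starts before the other ends.
Sorted by start: Sectional Warm-up, Sectional Rehearsal, Rhythm Rehearsal, Chamber Warm-up, Woodwind Mixing, Rhythm Tracking, Full Block, Strings Block.
Sectional Rehearsal starts after Sectional Warm-up ends, so nothing later overlaps Sectional Warm-up either.
Rhythm Rehearsal starts after Sectional Rehearsal ends, so nothing later overlaps Sectional Rehearsal either.
Chamber Warm-up starts before Rhythm Rehearsal ends → Rhythm Rehearsal and Chamber Warm-up overlap.
Woodwind Mixing starts after Rhythm Rehearsal ends, so nothing later overlaps Rhythm Rehearsal either.
Woodwind Mixing starts before Chamber Warm-up ends → Chamber Warm-up and Woodwind Mixing overlap.
Rhythm Tracking starts exactly when Chamber Warm-up ends (back-to-back, no overlap), so nothing later overlaps Chamber Warm-up either.
Rhythm Tracking starts before Woodwind Mixing ends → Woodwind Mixing and Rhythm Tracking overlap.
Full Block starts before Woodwind Mixing ends → Woodwind Mixing and Full Block overlap.
Strings Block starts after Woodwind Mixing ends.
Full Block starts after Rhythm Tracking ends, so nothing later overlaps Rhythm Tracking either.
Strings Block starts before Full Block ends → Full Block and Strings Block overlap.

Chamber Warm-up & Rhythm Rehearsal, Chamber Warm-up & Woodwind Mixing, Full Block & Strings Block, Full Block & Woodwind Mixing, Rhythm Tracking & Woodwind Mixing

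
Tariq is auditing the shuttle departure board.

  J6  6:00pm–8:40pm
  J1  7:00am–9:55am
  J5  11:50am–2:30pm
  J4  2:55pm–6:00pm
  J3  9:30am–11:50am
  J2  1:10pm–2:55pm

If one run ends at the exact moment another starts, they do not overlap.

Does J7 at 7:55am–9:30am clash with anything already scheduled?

J1: starts 7:00am before J7 ends 9:30am, and ends 9:55am after J7 starts 7:55am → overlap.
J3: starts 9:30am at or after J7 ends 9:30am → clear.
J5: starts 11:50am at or after J7 ends 9:30am → clear.
J2: starts 1:10pm at or after J7 ends 9:30am → clear.
J4: starts 2:55pm at or after J7 ends 9:30am → clear.
J6: starts 6:00pm at or after J7 ends 9:30am → clear.
J7 overlaps J1.

Yes — it overlaps J1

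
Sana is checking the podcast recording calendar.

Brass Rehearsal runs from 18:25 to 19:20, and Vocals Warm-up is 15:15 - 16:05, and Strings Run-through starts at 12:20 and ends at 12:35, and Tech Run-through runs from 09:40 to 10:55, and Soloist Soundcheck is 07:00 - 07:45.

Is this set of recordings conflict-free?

Yes

Sorted by start: Soloist Soundcheck, Tech Run-through, Strings Run-through, Vocals Warm-up, Brass Rehearsal.
Tech Run-through starts after Soloist Soundcheck ends, so Soloist Soundcheck has no further overlaps.
Strings Run-through starts after Tech Run-through ends, so Tech Run-through has no further overlaps.
Vocals Warm-up starts after Strings Run-through ends, so Strings Run-through has no further overlaps.
Brass Rehearsal starts after Vocals Warm-up ends.
Every pair is clear; the schedule has no overlaps.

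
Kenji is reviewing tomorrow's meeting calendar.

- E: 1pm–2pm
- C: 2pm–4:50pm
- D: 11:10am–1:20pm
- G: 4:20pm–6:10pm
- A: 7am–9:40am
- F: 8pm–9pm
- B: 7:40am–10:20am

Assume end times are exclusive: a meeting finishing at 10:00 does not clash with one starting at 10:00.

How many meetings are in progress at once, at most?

Sort all start/end points and keep a running count:
7am start A → 1
7:40am start B → 2
9:40am end A → 1
10:20am end B → 0
11:10am start D → 1
1pm start E → 2
1:20pm end D → 1
2pm end E → 0
2pm start C → 1
4:20pm start G → 2
4:50pm end C → 1
6:10pm end G → 0
8pm start F → 1
9pm end F → 0
Peak is 2, at 7:40am (A, B).

2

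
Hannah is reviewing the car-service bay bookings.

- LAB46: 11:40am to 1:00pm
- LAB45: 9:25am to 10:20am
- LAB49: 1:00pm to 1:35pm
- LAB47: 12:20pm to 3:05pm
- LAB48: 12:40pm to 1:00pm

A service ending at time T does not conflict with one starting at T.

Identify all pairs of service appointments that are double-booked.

LAB46 & LAB47, LAB46 & LAB48, LAB47 & LAB48, LAB47 & LAB49

Sorted by start: LAB45, LAB46, LAB47, LAB48, LAB49.
LAB46 starts after LAB45 ends — done with LAB45.
LAB47 starts before LAB46 ends → LAB46 and LAB47 overlap.
LAB48 starts before LAB46 ends → LAB46 and LAB48 overlap.
LAB49 starts exactly when LAB46 ends (back-to-back, no overlap).
LAB48 starts before LAB47 ends → LAB47 and LAB48 overlap.
LAB49 starts before LAB47 ends → LAB47 and LAB49 overlap.
LAB49 starts exactly when LAB48 ends (back-to-back, no overlap).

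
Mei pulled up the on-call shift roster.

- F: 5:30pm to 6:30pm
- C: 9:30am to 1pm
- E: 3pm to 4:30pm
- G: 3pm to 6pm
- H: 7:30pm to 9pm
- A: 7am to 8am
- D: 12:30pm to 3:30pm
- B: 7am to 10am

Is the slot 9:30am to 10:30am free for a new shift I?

No — it overlaps B, C

A: ends 8am at or before I starts 9:30am → clear.
B: starts 7am before I ends 10:30am, and ends 10am after I starts 9:30am → overlap.
C: starts 9:30am before I ends 10:30am, and ends 1pm after I starts 9:30am → overlap.
D: starts 12:30pm at or after I ends 10:30am → clear.
E: starts 3pm at or after I ends 10:30am → clear.
G: starts 3pm at or after I ends 10:30am → clear.
F: starts 5:30pm at or after I ends 10:30am → clear.
H: starts 7:30pm at or after I ends 10:30am → clear.
I overlaps B, C.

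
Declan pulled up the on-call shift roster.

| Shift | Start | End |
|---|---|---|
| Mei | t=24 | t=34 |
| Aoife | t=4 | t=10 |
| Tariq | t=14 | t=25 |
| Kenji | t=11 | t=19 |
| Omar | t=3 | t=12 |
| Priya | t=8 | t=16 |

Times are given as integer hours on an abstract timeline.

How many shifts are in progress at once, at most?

3

Sweep the timeline, counting +1 at each start and −1 at each end (ends before starts at a tie):
t=3 start Omar → 1
t=4 start Aoife → 2
t=8 start Priya → 3
t=10 end Aoife → 2
t=11 start Kenji → 3
t=12 end Omar → 2
t=14 start Tariq → 3
t=16 end Priya → 2
t=19 end Kenji → 1
t=24 start Mei → 2
t=25 end Tariq → 1
t=34 end Mei → 0
Peak is 3, at t=8 (Aoife, Omar, Priya).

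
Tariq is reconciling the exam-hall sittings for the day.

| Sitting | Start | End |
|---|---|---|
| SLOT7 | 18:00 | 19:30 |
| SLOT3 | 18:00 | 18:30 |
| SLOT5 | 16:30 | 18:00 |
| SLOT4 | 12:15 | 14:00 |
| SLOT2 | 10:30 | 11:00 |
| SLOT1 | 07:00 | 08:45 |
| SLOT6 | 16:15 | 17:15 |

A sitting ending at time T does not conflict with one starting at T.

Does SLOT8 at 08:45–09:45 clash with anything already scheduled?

No — it doesn't clash with anything

SLOT1: ends 08:45 at or before SLOT8 starts 08:45 → clear.
SLOT2: starts 10:30 at or after SLOT8 ends 09:45 → clear.
SLOT4: starts 12:15 at or after SLOT8 ends 09:45 → clear.
SLOT6: starts 16:15 at or after SLOT8 ends 09:45 → clear.
SLOT5: starts 16:30 at or after SLOT8 ends 09:45 → clear.
SLOT3: starts 18:00 at or after SLOT8 ends 09:45 → clear.
SLOT7: starts 18:00 at or after SLOT8 ends 09:45 → clear.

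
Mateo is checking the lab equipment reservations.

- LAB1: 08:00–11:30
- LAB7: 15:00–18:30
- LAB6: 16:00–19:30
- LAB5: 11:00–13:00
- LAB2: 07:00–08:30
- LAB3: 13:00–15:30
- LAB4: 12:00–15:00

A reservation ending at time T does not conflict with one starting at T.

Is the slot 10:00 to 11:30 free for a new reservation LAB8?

No — it overlaps LAB1, LAB5

LAB2: ends 08:30 at or before LAB8 starts 10:00 → clear.
LAB1: starts 08:00 before LAB8 ends 11:30, and ends 11:30 after LAB8 starts 10:00 → overlap.
LAB5: starts 11:00 before LAB8 ends 11:30, and ends 13:00 after LAB8 starts 10:00 → overlap.
LAB4: starts 12:00 at or after LAB8 ends 11:30 → clear.
LAB3: starts 13:00 at or after LAB8 ends 11:30 → clear.
LAB7: starts 15:00 at or after LAB8 ends 11:30 → clear.
LAB6: starts 16:00 at or after LAB8 ends 11:30 → clear.
LAB8 overlaps LAB1, LAB5.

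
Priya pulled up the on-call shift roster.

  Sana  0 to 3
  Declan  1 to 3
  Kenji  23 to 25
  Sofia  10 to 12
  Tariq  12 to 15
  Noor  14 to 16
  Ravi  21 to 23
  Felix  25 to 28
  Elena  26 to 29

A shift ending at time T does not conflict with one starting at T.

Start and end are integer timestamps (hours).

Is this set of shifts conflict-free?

No

Check each pair: they overlap iff neither finishes before the other starts.
Sorted by start: Sana, Declan, Sofia, Tariq, Noor, Ravi, Kenji, Felix, Elena.
Declan starts before Sana ends → Sana and Declan overlap.
That's a conflict, so the schedule is not conflict-free.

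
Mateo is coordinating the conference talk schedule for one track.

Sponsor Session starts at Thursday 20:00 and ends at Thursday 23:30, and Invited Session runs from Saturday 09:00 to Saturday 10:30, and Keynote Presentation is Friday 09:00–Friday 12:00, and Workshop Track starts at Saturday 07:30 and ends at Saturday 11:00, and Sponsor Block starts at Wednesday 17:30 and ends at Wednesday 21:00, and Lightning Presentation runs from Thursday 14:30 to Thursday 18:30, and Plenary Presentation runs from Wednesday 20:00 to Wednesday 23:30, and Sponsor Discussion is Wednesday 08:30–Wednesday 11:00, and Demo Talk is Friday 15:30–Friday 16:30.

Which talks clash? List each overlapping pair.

Check each pair: they overlap iff neither finishes before the other starts.
Sorted by start: Sponsor Discussion, Sponsor Block, Plenary Presentation, Lightning Presentation, Sponsor Session, Keynote Presentation, Demo Talk, Workshop Track, Invited Session.
Sponsor Block starts after Sponsor Discussion ends, so nothing later overlaps Sponsor Discussion either.
Plenary Presentation starts before Sponsor Block ends → Sponsor Block and Plenary Presentation overlap.
Lightning Presentation starts after Sponsor Block ends, so nothing later overlaps Sponsor Block either.
Lightning Presentation starts after Plenary Presentation ends, so nothing later overlaps Plenary Presentation either.
Sponsor Session starts after Lightning Presentation ends, so nothing later overlaps Lightning Presentation either.
Keynote Presentation starts after Sponsor Session ends, so nothing later overlaps Sponsor Session either.
Demo Talk starts after Keynote Presentation ends, so nothing later overlaps Keynote Presentation either.
Workshop Track starts after Demo Talk ends, so nothing later overlaps Demo Talk either.
Invited Session starts before Workshop Track ends → Workshop Track and Invited Session overlap.

Invited Session & Workshop Track, Plenary Presentation & Sponsor Block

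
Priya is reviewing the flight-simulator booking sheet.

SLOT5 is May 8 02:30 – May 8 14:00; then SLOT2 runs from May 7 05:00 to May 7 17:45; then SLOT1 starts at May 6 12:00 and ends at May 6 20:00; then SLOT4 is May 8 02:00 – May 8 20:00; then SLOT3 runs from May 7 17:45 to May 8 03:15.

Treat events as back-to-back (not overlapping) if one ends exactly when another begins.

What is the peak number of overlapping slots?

Sweep the timeline, counting +1 at each start and −1 at each end (ends before starts at a tie):
May 6 12:00 start SLOT1 → 1
May 6 20:00 end SLOT1 → 0
May 7 05:00 start SLOT2 → 1
May 7 17:45 end SLOT2 → 0
May 7 17:45 start SLOT3 → 1
May 8 02:00 start SLOT4 → 2
May 8 02:30 start SLOT5 → 3
May 8 03:15 end SLOT3 → 2
May 8 14:00 end SLOT5 → 1
May 8 20:00 end SLOT4 → 0
Peak is 3, at May 8 02:30 (SLOT3, SLOT4, SLOT5).

3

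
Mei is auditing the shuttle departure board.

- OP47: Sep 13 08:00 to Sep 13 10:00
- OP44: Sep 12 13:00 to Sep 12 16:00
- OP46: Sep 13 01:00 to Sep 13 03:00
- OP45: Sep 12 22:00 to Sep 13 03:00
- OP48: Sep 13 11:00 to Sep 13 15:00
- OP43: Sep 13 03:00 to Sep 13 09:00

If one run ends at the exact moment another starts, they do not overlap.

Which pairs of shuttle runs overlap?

OP43 & OP47, OP45 & OP46

Sorted by start: OP44, OP45, OP46, OP43, OP47, OP48.
OP45 starts after OP44 ends, so nothing later overlaps OP44 either.
OP46 starts before OP45 ends → OP45 and OP46 overlap.
OP43 starts exactly when OP45 ends (back-to-back, no overlap), so nothing later overlaps OP45 either.
OP43 starts exactly when OP46 ends (back-to-back, no overlap), so nothing later overlaps OP46 either.
OP47 starts before OP43 ends → OP43 and OP47 overlap.
OP48 starts after OP43 ends.
OP48 starts after OP47 ends.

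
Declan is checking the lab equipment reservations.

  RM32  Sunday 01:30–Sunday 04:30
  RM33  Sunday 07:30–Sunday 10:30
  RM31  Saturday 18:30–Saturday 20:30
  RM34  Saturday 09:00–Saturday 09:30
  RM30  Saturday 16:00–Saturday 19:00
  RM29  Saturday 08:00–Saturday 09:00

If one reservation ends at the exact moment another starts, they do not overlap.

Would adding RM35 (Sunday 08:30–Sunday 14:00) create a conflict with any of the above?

RM29: ends Saturday 09:00 at or before RM35 starts Sunday 08:30 → clear.
RM34: ends Saturday 09:30 at or before RM35 starts Sunday 08:30 → clear.
RM30: ends Saturday 19:00 at or before RM35 starts Sunday 08:30 → clear.
RM31: ends Saturday 20:30 at or before RM35 starts Sunday 08:30 → clear.
RM32: ends Sunday 04:30 at or before RM35 starts Sunday 08:30 → clear.
RM33: starts Sunday 07:30 before RM35 ends Sunday 14:00, and ends Sunday 10:30 after RM35 starts Sunday 08:30 → overlap.
RM35 overlaps RM33.

Yes — it overlaps RM33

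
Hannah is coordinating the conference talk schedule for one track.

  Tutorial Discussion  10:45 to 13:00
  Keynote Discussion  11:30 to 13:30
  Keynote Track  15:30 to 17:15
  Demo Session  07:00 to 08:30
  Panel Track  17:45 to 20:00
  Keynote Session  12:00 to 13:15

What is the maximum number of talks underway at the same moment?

Sweep the timeline, counting +1 at each start and −1 at each end (ends before starts at a tie):
07:00 start Demo Session → 1
08:30 end Demo Session → 0
10:45 start Tutorial Discussion → 1
11:30 start Keynote Discussion → 2
12:00 start Keynote Session → 3
13:00 end Tutorial Discussion → 2
13:15 end Keynote Session → 1
13:30 end Keynote Discussion → 0
15:30 start Keynote Track → 1
17:15 end Keynote Track → 0
17:45 start Panel Track → 1
20:00 end Panel Track → 0
Peak is 3, at 12:00 (Keynote Discussion, Keynote Session, Tutorial Discussion).

3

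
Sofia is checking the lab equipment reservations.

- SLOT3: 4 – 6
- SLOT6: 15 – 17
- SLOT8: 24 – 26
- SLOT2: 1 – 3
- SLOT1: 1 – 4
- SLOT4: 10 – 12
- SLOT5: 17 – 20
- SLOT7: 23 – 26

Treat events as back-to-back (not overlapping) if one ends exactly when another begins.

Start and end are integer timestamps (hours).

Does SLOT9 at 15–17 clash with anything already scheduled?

SLOT1: ends 4 at or before SLOT9 starts 15 → clear.
SLOT2: ends 3 at or before SLOT9 starts 15 → clear.
SLOT3: ends 6 at or before SLOT9 starts 15 → clear.
SLOT4: ends 12 at or before SLOT9 starts 15 → clear.
SLOT6: starts 15 before SLOT9 ends 17, and ends 17 after SLOT9 starts 15 → overlap.
SLOT5: starts 17 at or after SLOT9 ends 17 → clear.
SLOT7: starts 23 at or after SLOT9 ends 17 → clear.
SLOT8: starts 24 at or after SLOT9 ends 17 → clear.
SLOT9 overlaps SLOT6.

Yes — it overlaps SLOT6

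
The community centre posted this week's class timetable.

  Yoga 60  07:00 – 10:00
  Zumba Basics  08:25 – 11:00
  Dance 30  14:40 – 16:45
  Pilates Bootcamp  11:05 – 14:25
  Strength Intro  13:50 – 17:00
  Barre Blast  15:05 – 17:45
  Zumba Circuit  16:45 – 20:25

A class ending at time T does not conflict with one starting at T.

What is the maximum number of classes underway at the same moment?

Sweep the timeline, counting +1 at each start and −1 at each end (ends before starts at a tie):
07:00 start Yoga 60 → 1
08:25 start Zumba Basics → 2
10:00 end Yoga 60 → 1
11:00 end Zumba Basics → 0
11:05 start Pilates Bootcamp → 1
13:50 start Strength Intro → 2
14:25 end Pilates Bootcamp → 1
14:40 start Dance 30 → 2
15:05 start Barre Blast → 3
16:45 end Dance 30 → 2
16:45 start Zumba Circuit → 3
17:00 end Strength Intro → 2
17:45 end Barre Blast → 1
20:25 end Zumba Circuit → 0
Peak is 3, at 15:05 (Barre Blast, Dance 30, Strength Intro).

3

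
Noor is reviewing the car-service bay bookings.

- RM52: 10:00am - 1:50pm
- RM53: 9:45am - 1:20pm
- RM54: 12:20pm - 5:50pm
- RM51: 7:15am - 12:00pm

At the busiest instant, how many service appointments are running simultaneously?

Sort all start/end points and keep a running count:
7:15am start RM51 → 1
9:45am start RM53 → 2
10:00am start RM52 → 3
12:00pm end RM51 → 2
12:20pm start RM54 → 3
1:20pm end RM53 → 2
1:50pm end RM52 → 1
5:50pm end RM54 → 0
Peak is 3, at 10:00am (RM51, RM52, RM53).

3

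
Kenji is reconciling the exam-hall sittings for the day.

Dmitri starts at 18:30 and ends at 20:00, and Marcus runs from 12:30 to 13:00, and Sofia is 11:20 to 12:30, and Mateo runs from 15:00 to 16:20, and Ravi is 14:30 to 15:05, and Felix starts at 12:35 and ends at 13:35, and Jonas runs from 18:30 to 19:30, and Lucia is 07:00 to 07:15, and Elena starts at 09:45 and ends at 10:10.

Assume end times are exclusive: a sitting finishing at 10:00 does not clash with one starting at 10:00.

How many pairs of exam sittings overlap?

Sorted by start: Lucia, Elena, Sofia, Marcus, Felix, Ravi, Mateo, Dmitri, Jonas.
Elena starts after Lucia ends — done with Lucia.
Sofia starts after Elena ends — done with Elena.
Marcus starts exactly when Sofia ends (back-to-back, no overlap) — done with Sofia.
Felix starts before Marcus ends → Marcus and Felix overlap.
Ravi starts after Marcus ends — done with Marcus.
Ravi starts after Felix ends — done with Felix.
Mateo starts before Ravi ends → Ravi and Mateo overlap.
Dmitri starts after Ravi ends — done with Ravi.
Dmitri starts after Mateo ends — done with Mateo.
Jonas starts before Dmitri ends → Dmitri and Jonas overlap.
Overlapping pairs: Dmitri & Jonas, Felix & Marcus, Mateo & Ravi — 3 in total.

3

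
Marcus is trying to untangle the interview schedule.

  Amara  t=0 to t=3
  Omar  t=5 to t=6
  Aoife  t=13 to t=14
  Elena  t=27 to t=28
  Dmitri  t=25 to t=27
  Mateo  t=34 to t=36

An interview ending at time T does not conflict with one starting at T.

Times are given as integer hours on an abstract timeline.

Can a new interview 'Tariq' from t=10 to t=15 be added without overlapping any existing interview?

No — it overlaps Aoife

Amara: ends t=3 at or before Tariq starts t=10 → clear.
Omar: ends t=6 at or before Tariq starts t=10 → clear.
Aoife: starts t=13 before Tariq ends t=15, and ends t=14 after Tariq starts t=10 → overlap.
Dmitri: starts t=25 at or after Tariq ends t=15 → clear.
Elena: starts t=27 at or after Tariq ends t=15 → clear.
Mateo: starts t=34 at or after Tariq ends t=15 → clear.
Tariq overlaps Aoife.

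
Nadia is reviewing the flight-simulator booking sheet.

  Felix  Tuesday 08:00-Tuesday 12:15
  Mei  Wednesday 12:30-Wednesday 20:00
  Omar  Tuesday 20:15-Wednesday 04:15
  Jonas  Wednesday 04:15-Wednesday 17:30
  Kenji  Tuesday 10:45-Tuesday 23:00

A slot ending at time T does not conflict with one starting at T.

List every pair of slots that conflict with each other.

Two intervals overlap when each starts before the other ends.
Sorted by start: Felix, Kenji, Omar, Jonas, Mei.
Kenji starts before Felix ends → Felix and Kenji overlap.
Omar starts after Felix ends, so nothing later overlaps Felix either.
Omar starts before Kenji ends → Kenji and Omar overlap.
Jonas starts after Kenji ends, so nothing later overlaps Kenji either.
Jonas starts exactly when Omar ends (back-to-back, no overlap), so nothing later overlaps Omar either.
Mei starts before Jonas ends → Jonas and Mei overlap.

Felix & Kenji, Jonas & Mei, Kenji & Omar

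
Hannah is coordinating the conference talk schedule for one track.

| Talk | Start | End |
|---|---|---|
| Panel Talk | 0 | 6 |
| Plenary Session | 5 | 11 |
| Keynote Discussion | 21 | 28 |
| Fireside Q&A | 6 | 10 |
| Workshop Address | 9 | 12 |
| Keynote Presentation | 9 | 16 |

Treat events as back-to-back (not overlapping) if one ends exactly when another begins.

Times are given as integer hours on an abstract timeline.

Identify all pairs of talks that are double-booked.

Fireside Q&A & Keynote Presentation, Fireside Q&A & Plenary Session, Fireside Q&A & Workshop Address, Keynote Presentation & Plenary Session, Keynote Presentation & Workshop Address, Panel Talk & Plenary Session, Plenary Session & Workshop Address

Two intervals overlap when each starts before the other ends.
Sorted by start: Panel Talk, Plenary Session, Fireside Q&A, Keynote Presentation, Workshop Address, Keynote Discussion.
Plenary Session starts before Panel Talk ends → Panel Talk and Plenary Session overlap.
Fireside Q&A starts exactly when Panel Talk ends (back-to-back, no overlap); Panel Talk is clear from here.
Fireside Q&A starts before Plenary Session ends → Plenary Session and Fireside Q&A overlap.
Keynote Presentation starts before Plenary Session ends → Plenary Session and Keynote Presentation overlap.
Workshop Address starts before Plenary Session ends → Plenary Session and Workshop Address overlap.
Keynote Discussion starts after Plenary Session ends.
Keynote Presentation starts before Fireside Q&A ends → Fireside Q&A and Keynote Presentation overlap.
Workshop Address starts before Fireside Q&A ends → Fireside Q&A and Workshop Address overlap.
Keynote Discussion starts after Fireside Q&A ends.
Workshop Address starts before Keynote Presentation ends → Keynote Presentation and Workshop Address overlap.
Keynote Discussion starts after Keynote Presentation ends.
Keynote Discussion starts after Workshop Address ends.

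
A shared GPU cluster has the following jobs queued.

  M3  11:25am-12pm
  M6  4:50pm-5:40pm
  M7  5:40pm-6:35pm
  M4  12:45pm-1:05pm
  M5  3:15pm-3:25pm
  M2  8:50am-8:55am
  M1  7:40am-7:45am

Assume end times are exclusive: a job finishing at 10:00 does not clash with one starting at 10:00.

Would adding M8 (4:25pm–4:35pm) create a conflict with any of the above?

M1: ends 7:45am at or before M8 starts 4:25pm → clear.
M2: ends 8:55am at or before M8 starts 4:25pm → clear.
M3: ends 12pm at or before M8 starts 4:25pm → clear.
M4: ends 1:05pm at or before M8 starts 4:25pm → clear.
M5: ends 3:25pm at or before M8 starts 4:25pm → clear.
M6: starts 4:50pm at or after M8 ends 4:35pm → clear.
M7: starts 5:40pm at or after M8 ends 4:35pm → clear.

No — it doesn't clash with anything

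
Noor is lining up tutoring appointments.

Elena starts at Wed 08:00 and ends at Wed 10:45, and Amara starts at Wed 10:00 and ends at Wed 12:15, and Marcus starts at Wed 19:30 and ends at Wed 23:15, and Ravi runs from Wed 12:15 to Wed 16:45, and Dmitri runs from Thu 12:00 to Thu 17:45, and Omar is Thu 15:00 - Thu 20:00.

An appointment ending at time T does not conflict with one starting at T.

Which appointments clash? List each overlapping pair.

Check each pair: they overlap iff neither finishes before the other starts.
Sorted by start: Elena, Amara, Ravi, Marcus, Dmitri, Omar.
Amara starts before Elena ends → Elena and Amara overlap.
Ravi starts after Elena ends; Elena is clear from here.
Ravi starts exactly when Amara ends (back-to-back, no overlap); Amara is clear from here.
Marcus starts after Ravi ends; Ravi is clear from here.
Dmitri starts after Marcus ends; Marcus is clear from here.
Omar starts before Dmitri ends → Dmitri and Omar overlap.

Amara & Elena, Dmitri & Omar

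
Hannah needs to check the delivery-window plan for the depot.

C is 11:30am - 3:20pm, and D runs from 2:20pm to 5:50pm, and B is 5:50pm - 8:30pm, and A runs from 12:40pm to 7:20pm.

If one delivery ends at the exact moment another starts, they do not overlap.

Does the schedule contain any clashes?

Sorted by start: C, A, D, B.
A starts before C ends → C and A overlap.
That's a conflict, so the schedule is not conflict-free.

Yes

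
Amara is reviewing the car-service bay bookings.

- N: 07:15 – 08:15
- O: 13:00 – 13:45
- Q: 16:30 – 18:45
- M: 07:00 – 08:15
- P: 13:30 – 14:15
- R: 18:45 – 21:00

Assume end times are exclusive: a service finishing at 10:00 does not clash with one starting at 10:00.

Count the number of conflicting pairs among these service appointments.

Sorted by start: M, N, O, P, Q, R.
N starts before M ends → M and N overlap.
O starts after M ends, so M has no further overlaps.
O starts after N ends, so N has no further overlaps.
P starts before O ends → O and P overlap.
Q starts after O ends, so O has no further overlaps.
Q starts after P ends, so P has no further overlaps.
R starts exactly when Q ends (back-to-back, no overlap).
Overlapping pairs: M & N, O & P — 2 in total.

2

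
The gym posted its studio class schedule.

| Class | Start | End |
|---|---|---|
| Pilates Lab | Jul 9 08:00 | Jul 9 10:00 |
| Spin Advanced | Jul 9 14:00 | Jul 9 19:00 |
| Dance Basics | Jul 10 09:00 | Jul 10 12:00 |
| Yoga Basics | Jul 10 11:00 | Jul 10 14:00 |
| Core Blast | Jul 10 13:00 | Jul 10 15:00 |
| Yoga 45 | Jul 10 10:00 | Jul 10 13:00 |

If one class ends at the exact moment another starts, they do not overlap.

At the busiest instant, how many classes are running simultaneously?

3

Walk through starts and ends in time order (an end at T is processed before a start at T):
Jul 9 08:00 start Pilates Lab → 1
Jul 9 10:00 end Pilates Lab → 0
Jul 9 14:00 start Spin Advanced → 1
Jul 9 19:00 end Spin Advanced → 0
Jul 10 09:00 start Dance Basics → 1
Jul 10 10:00 start Yoga 45 → 2
Jul 10 11:00 start Yoga Basics → 3
Jul 10 12:00 end Dance Basics → 2
Jul 10 13:00 end Yoga 45 → 1
Jul 10 13:00 start Core Blast → 2
Jul 10 14:00 end Yoga Basics → 1
Jul 10 15:00 end Core Blast → 0
Peak is 3, at Jul 10 11:00 (Dance Basics, Yoga 45, Yoga Basics).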